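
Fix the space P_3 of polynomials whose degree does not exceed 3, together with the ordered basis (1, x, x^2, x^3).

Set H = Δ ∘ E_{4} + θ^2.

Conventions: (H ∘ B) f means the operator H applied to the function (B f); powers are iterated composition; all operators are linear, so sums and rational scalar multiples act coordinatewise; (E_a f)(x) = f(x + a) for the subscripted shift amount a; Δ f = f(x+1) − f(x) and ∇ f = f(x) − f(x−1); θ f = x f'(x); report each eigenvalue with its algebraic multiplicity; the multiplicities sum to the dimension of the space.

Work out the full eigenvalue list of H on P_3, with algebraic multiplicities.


λ = 0 (multiplicity 1), λ = 1 (multiplicity 1), λ = 4 (multiplicity 1), λ = 9 (multiplicity 1)

image of 1: 0
image of x: x + 1
image of x^2: 4x^2 + 2x + 9
image of x^3: 9x^3 + 3x^2 + 27x + 61
the matrix is upper triangular; its diagonal is (0, 1, 4, 9)
for a triangular matrix the eigenvalues are the diagonal entries, with algebraic multiplicity their repetition count


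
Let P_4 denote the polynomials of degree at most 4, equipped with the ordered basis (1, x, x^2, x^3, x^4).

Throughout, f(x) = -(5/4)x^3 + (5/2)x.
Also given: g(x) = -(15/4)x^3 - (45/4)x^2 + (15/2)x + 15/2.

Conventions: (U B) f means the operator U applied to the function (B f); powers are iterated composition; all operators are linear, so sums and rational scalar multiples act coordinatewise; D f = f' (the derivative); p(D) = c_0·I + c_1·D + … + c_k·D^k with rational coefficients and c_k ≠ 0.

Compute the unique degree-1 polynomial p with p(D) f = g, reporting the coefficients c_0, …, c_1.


p(D) = 3·I + 3·D, i.e. c_0 = 3, c_1 = 3

D^0 f = -(5/4)x^3 + (5/2)x
D^1 f = -(15/4)x^2 + 5/2
matching coefficients of g against c_0 f + c_1 Df + … from the top degree down determines the c_i
solution: c_0 = 3, c_1 = 3


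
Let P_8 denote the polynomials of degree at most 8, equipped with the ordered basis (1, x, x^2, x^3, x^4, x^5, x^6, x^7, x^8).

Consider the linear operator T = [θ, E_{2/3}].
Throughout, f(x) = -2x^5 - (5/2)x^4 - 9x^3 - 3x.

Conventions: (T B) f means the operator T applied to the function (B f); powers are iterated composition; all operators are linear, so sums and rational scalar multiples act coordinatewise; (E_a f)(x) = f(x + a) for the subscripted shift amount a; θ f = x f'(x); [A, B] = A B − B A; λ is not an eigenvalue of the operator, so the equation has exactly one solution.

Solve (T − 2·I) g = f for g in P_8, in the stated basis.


write g with unknown coordinates in the stated basis and equate coefficients in (T − 2·I) g = f
solving from the highest basis element down gives g = x^5 - (5/12)x^4 + (11/18)x^3 - (71/18)x^2 + (337/162)x + 101/162
check: T g = -(10/3)x^4 - (70/9)x^3 - (71/9)x^2 + (94/81)x + 101/81
so T g − 2·g = -2x^5 - (5/2)x^4 - 9x^3 - 3x = f ✓

g(x) = x^5 - (5/12)x^4 + (11/18)x^3 - (71/18)x^2 + (337/162)x + 101/162


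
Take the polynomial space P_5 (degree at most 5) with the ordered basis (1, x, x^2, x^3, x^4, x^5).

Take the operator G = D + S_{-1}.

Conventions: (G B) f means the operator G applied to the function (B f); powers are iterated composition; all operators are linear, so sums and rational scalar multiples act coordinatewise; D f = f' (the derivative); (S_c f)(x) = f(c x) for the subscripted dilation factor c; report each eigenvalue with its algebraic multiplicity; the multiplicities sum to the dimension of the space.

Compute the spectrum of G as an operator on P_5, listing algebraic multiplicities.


image of 1: 1
image of x: -x + 1
image of x^2: x^2 + 2x
image of x^3: -x^3 + 3x^2
image of x^4: x^4 + 4x^3
image of x^5: -x^5 + 5x^4
the matrix is upper triangular; its diagonal is (1, -1, 1, -1, 1, -1)
for a triangular matrix the eigenvalues are the diagonal entries, with algebraic multiplicity their repetition count

λ = -1 (multiplicity 3), λ = 1 (multiplicity 3)


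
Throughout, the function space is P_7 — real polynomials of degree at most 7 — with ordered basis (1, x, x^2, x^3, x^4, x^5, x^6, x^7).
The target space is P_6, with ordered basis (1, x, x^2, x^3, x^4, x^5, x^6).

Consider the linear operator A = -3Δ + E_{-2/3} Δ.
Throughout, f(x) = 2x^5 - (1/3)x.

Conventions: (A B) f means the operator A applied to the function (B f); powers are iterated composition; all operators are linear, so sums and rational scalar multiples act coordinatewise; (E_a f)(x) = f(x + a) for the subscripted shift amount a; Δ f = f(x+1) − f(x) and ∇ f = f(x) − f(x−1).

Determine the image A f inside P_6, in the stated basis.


the image equals g(x) = -20x^4 - (200/3)x^3 - (160/3)x^2 - (860/27)x - 410/81

Δ f = 10x^4 + 20x^3 + 20x^2 + 10x + 5/3
(-3Δ) f = -30x^4 - 60x^3 - 60x^2 - 30x - 5
Δ f = 10x^4 + 20x^3 + 20x^2 + 10x + 5/3
E_{-2/3} Δ f = 10x^4 - (20/3)x^3 + (20/3)x^2 - (50/27)x - 5/81
(-3Δ + E_{-2/3} Δ) f = -20x^4 - (200/3)x^3 - (160/3)x^2 - (860/27)x - 410/81


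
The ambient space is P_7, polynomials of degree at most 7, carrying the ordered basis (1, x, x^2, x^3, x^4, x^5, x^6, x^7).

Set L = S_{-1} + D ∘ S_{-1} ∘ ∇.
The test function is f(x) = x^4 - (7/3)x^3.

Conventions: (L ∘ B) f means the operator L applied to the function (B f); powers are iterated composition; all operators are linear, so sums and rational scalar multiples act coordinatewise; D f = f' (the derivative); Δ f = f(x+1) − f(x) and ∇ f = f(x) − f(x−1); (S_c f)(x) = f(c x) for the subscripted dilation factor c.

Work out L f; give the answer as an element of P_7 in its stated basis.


the result is g(x) = x^4 + (7/3)x^3 - 12x^2 - 26x - 11

S_{-1} f = x^4 + (7/3)x^3
∇ f = 4x^3 - 13x^2 + 11x - 10/3
S_{-1} ∇ f = -4x^3 - 13x^2 - 11x - 10/3
D S_{-1} ∇ f = -12x^2 - 26x - 11
(S_{-1} + D ∘ S_{-1} ∘ ∇) f = x^4 + (7/3)x^3 - 12x^2 - 26x - 11


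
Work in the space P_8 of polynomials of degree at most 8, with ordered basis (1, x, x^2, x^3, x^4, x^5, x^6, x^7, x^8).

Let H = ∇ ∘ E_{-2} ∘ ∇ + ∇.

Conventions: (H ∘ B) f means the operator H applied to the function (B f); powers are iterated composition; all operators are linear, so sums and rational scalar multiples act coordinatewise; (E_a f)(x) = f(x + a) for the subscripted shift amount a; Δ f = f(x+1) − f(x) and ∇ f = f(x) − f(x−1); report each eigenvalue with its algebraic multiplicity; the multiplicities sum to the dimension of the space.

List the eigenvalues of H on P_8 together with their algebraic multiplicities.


image of 1: 0
image of x: 1
image of x^2: 2x + 1
image of x^3: 3x^2 + 3x - 17
image of x^4: 4x^3 + 6x^2 - 68x + 109
image of x^5: 5x^4 + 10x^3 - 170x^2 + 545x - 569
image of x^6: 6x^5 + 15x^4 - 340x^3 + 1635x^2 - 3414x + 2701
image of x^7: 7x^6 + 21x^5 - 595x^4 + 3815x^3 - 11949x^2 + 18907x - 12137
image of x^8: 8x^7 + 28x^6 - 952x^5 + 7630x^4 - 31864x^3 + 75628x^2 - 97096x + 52669
the matrix is upper triangular; its diagonal is (0, 0, 0, 0, 0, 0, 0, 0, 0)
for a triangular matrix the eigenvalues are the diagonal entries, with algebraic multiplicity their repetition count

λ = 0 (multiplicity 9)


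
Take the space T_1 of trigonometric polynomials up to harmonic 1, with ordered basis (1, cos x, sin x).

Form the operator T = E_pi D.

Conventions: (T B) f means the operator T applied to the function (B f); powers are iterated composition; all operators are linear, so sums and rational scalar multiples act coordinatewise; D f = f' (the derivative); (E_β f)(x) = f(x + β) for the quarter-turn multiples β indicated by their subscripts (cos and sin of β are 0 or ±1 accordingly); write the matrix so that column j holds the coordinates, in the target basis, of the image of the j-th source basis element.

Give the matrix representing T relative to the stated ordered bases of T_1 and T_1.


image of 1: 0
image of cos x: sin x
image of sin x: -cos x
each image's coordinates form column j of the matrix

the matrix is [[0, 0, 0]; [0, 0, -1]; [0, 1, 0]] (rows listed top to bottom)


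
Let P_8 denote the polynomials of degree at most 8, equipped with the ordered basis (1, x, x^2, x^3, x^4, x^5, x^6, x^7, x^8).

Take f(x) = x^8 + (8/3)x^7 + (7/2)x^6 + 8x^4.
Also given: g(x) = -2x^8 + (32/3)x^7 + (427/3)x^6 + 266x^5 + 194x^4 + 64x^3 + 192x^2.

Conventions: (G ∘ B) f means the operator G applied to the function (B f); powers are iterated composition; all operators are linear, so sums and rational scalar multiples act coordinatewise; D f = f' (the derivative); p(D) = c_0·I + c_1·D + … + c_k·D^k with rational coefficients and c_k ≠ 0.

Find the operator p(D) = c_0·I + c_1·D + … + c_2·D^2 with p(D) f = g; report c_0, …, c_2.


c_0 = -2, c_1 = 2, c_2 = 2

D^0 f = x^8 + (8/3)x^7 + (7/2)x^6 + 8x^4
D^1 f = 8x^7 + (56/3)x^6 + 21x^5 + 32x^3
D^2 f = 56x^6 + 112x^5 + 105x^4 + 96x^2
matching coefficients of g against c_0 f + c_1 Df + … from the top degree down determines the c_i
solution: c_0 = -2, c_1 = 2, c_2 = 2


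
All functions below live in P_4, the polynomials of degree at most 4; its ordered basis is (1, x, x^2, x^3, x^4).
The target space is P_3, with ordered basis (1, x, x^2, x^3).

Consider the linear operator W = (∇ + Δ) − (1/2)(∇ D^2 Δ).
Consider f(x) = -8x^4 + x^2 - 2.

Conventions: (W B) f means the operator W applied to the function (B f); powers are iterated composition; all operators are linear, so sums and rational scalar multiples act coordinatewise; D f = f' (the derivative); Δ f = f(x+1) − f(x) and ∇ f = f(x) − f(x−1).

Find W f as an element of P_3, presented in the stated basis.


∇ f = -32x^3 + 48x^2 - 30x + 7
Δ f = -32x^3 - 48x^2 - 30x - 7
(∇ + Δ) f = -64x^3 - 60x
Δ f = -32x^3 - 48x^2 - 30x - 7
D Δ f = -96x^2 - 96x - 30
D D Δ f = -192x - 96
∇ D^2 Δ f = -192
(-(1/2)(∇ D^2 Δ)) f = 96
((∇ + Δ) − (1/2)(∇ D^2 Δ)) f = -64x^3 - 60x + 96

the result is g(x) = -64x^3 - 60x + 96


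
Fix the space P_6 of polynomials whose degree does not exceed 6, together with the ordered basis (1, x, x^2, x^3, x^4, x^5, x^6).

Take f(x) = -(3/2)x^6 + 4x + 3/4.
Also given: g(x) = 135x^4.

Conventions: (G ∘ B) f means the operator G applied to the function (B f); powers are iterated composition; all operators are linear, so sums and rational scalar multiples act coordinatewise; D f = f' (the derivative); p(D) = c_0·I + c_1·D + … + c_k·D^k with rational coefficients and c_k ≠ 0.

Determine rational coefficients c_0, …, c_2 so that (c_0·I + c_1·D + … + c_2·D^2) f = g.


p(D) = -3·D^2, i.e. c_0 = 0, c_1 = 0, c_2 = -3

D^0 f = -(3/2)x^6 + 4x + 3/4
D^1 f = -9x^5 + 4
D^2 f = -45x^4
matching coefficients of g against c_0 f + c_1 Df + … from the top degree down determines the c_i
solution: c_0 = 0, c_1 = 0, c_2 = -3


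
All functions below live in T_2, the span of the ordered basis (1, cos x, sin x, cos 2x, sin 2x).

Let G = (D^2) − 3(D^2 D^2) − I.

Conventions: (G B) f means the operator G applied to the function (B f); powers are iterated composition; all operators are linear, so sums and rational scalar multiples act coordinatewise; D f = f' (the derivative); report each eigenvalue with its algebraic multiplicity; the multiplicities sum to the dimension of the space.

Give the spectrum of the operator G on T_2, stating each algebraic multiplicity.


λ = -53 (multiplicity 2), λ = -5 (multiplicity 2), λ = -1 (multiplicity 1)

image of 1: -1
image of cos x: -5cos x
image of sin x: -5sin x
image of cos 2x: -53cos 2x
image of sin 2x: -53sin 2x
the matrix is diagonal; its diagonal is (-1, -5, -5, -53, -53)
for a triangular matrix the eigenvalues are the diagonal entries, with algebraic multiplicity their repetition count


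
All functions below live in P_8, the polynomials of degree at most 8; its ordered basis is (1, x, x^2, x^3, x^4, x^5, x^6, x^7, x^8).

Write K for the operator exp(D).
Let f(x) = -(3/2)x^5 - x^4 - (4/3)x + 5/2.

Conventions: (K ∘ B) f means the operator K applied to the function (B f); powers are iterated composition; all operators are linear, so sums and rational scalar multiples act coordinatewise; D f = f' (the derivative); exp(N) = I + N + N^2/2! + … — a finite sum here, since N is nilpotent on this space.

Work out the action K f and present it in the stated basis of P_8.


the result is g(x) = -(3/2)x^5 - (17/2)x^4 - 19x^3 - 21x^2 - (77/6)x - 4/3

order-1 term: -(15/2)x^4 - 4x^3 - 4/3
order-2 term: -15x^3 - 6x^2
order-3 term: -15x^2 - 4x
order-4 term: -(15/2)x - 1
order-5 term: -3/2
the series for exp(D) f terminates at order 5
exp(D) f = -(3/2)x^5 - (17/2)x^4 - 19x^3 - 21x^2 - (77/6)x - 4/3


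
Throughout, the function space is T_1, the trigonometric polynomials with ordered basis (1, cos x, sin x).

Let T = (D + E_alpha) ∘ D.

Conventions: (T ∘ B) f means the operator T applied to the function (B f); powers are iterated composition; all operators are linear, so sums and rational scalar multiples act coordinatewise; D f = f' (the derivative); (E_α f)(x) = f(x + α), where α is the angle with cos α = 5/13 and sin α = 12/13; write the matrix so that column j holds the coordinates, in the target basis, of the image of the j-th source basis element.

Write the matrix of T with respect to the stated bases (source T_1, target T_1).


the matrix is [[0, 0, 0]; [0, -25/13, 5/13]; [0, -5/13, -25/13]] (rows listed top to bottom)

image of 1: 0
image of cos x: -(25/13)cos x - (5/13)sin x
image of sin x: (5/13)cos x - (25/13)sin x
each image's coordinates form column j of the matrix


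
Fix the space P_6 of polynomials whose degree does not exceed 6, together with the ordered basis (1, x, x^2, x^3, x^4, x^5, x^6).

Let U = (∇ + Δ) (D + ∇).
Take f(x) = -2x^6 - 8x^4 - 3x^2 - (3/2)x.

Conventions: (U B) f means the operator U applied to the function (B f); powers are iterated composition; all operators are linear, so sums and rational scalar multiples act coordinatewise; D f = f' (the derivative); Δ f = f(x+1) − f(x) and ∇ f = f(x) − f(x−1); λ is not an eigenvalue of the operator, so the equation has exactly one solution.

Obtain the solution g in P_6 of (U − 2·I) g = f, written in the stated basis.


write g with unknown coordinates in the stated basis and equate coefficients in (U − 2·I) g = f
solving from the highest basis element down gives g = x^6 + 64x^4 - 60x^3 + (3435/2)x^2 - (6309/4)x + 7856
check: U g = 120x^4 - 120x^3 + 3432x^2 - 3156x + 15712
so U g − 2·g = -2x^6 - 8x^4 - 3x^2 - (3/2)x = f ✓

the result is g(x) = x^6 + 64x^4 - 60x^3 + (3435/2)x^2 - (6309/4)x + 7856


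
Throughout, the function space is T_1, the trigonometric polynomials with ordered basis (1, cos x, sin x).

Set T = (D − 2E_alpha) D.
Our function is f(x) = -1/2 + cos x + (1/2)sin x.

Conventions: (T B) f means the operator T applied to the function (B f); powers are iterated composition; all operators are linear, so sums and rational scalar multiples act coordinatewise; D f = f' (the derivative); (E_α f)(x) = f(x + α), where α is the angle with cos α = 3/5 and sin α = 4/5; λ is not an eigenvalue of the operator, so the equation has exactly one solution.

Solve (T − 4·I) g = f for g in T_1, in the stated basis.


the result is g(x) = 1/8 - (14/65)cos x - (29/130)sin x

write g with unknown coordinates in the stated basis and equate coefficients in (T − 4·I) g = f
solving from the highest basis element down gives g = 1/8 - (14/65)cos x - (29/130)sin x
check: T g = (9/65)cos x - (51/130)sin x
so T g − 4·g = -1/2 + cos x + (1/2)sin x = f ✓


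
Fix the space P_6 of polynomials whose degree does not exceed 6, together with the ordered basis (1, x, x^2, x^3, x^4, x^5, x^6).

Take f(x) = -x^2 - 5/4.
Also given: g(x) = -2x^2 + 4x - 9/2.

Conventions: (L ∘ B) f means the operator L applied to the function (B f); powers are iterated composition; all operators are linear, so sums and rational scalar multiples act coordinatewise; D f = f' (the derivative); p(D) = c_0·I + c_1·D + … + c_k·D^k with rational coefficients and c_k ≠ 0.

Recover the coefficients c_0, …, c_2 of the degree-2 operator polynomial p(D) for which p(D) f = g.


p(D) = 2·I − 2·D + D^2, i.e. c_0 = 2, c_1 = -2, c_2 = 1

D^0 f = -x^2 - 5/4
D^1 f = -2x
D^2 f = -2
matching coefficients of g against c_0 f + c_1 Df + … from the top degree down determines the c_i
solution: c_0 = 2, c_1 = -2, c_2 = 1


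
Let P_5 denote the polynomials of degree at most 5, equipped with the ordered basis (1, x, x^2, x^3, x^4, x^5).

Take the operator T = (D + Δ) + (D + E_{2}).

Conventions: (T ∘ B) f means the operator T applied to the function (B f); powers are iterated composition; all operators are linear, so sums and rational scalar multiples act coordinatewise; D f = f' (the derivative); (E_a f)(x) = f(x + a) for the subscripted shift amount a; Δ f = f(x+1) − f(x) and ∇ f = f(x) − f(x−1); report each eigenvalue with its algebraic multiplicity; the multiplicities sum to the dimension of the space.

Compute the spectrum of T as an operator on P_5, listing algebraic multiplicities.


image of 1: 1
image of x: x + 5
image of x^2: x^2 + 10x + 5
image of x^3: x^3 + 15x^2 + 15x + 9
image of x^4: x^4 + 20x^3 + 30x^2 + 36x + 17
image of x^5: x^5 + 25x^4 + 50x^3 + 90x^2 + 85x + 33
the matrix is upper triangular; its diagonal is (1, 1, 1, 1, 1, 1)
for a triangular matrix the eigenvalues are the diagonal entries, with algebraic multiplicity their repetition count

λ = 1 (multiplicity 6)


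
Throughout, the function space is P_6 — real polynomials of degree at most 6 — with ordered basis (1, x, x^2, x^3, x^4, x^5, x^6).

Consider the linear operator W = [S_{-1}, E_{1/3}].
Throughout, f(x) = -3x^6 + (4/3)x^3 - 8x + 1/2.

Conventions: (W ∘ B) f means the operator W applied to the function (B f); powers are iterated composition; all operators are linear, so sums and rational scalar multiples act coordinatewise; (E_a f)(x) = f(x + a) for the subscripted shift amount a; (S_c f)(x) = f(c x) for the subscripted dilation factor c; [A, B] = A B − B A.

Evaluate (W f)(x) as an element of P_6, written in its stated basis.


E_{1/3} f = -3x^6 - 6x^5 - 5x^4 - (8/9)x^3 + (7/9)x^2 - (206/27)x - 1031/486
S_{-1} E_{1/3} f = -3x^6 + 6x^5 - 5x^4 + (8/9)x^3 + (7/9)x^2 + (206/27)x - 1031/486
S_{-1} f = -3x^6 - (4/3)x^3 + 8x + 1/2
E_{1/3} S_{-1} f = -3x^6 - 6x^5 - 5x^4 - (32/9)x^3 - (17/9)x^2 + (202/27)x + 1513/486
[S_{-1}, E_{1/3}] f = 12x^5 + (40/9)x^3 + (8/3)x^2 + (4/27)x - 424/81

g(x) = 12x^5 + (40/9)x^3 + (8/3)x^2 + (4/27)x - 424/81


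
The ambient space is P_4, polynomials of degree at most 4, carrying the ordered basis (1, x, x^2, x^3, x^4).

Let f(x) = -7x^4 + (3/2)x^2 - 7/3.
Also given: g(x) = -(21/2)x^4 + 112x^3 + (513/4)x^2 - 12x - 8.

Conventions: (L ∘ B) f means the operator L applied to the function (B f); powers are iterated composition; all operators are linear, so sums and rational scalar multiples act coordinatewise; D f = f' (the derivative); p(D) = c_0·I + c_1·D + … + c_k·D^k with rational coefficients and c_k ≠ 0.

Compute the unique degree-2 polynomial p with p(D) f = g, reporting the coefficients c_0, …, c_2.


D^0 f = -7x^4 + (3/2)x^2 - 7/3
D^1 f = -28x^3 + 3x
D^2 f = -84x^2 + 3
matching coefficients of g against c_0 f + c_1 Df + … from the top degree down determines the c_i
solution: c_0 = 3/2, c_1 = -4, c_2 = -3/2

c_0 = 3/2, c_1 = -4, c_2 = -3/2


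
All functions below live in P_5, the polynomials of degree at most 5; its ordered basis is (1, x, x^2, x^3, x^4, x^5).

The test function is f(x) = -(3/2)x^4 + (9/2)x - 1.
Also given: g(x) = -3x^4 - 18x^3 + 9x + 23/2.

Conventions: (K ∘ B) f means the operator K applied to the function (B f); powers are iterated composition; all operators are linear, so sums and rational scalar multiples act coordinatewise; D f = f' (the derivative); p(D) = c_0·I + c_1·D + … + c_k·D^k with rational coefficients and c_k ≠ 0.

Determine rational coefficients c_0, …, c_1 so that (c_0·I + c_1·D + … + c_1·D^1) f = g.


D^0 f = -(3/2)x^4 + (9/2)x - 1
D^1 f = -6x^3 + 9/2
matching coefficients of g against c_0 f + c_1 Df + … from the top degree down determines the c_i
solution: c_0 = 2, c_1 = 3

c_0 = 2, c_1 = 3


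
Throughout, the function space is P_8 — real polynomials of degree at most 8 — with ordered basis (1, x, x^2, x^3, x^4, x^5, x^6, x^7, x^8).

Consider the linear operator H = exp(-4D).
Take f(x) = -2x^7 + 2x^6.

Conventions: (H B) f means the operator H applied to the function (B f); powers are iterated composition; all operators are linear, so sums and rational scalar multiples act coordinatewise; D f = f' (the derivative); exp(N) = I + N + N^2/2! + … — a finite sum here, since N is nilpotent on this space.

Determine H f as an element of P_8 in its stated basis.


order-1 term: 56x^6 - 48x^5
order-2 term: -672x^5 + 480x^4
order-3 term: 4480x^4 - 2560x^3
order-4 term: -17920x^3 + 7680x^2
order-5 term: 43008x^2 - 12288x
order-6 term: -57344x + 8192
order-7 term: 32768
the series for exp(-4D) f terminates at order 7
exp(-4D) f = -2x^7 + 58x^6 - 720x^5 + 4960x^4 - 20480x^3 + 50688x^2 - 69632x + 40960

g(x) = -2x^7 + 58x^6 - 720x^5 + 4960x^4 - 20480x^3 + 50688x^2 - 69632x + 40960


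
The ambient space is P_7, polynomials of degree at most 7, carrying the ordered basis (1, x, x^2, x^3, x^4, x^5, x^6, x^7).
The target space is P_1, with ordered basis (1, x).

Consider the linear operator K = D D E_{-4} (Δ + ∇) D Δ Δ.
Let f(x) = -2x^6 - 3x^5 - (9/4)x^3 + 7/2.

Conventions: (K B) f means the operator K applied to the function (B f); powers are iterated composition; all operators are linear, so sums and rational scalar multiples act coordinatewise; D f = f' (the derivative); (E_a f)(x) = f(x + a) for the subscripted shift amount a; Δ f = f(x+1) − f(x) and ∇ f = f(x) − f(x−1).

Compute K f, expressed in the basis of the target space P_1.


g(x) = -2880

Δ f = -12x^5 - 45x^4 - 70x^3 - (267/4)x^2 - (135/4)x - 29/4
Δ Δ f = -60x^4 - 300x^3 - 600x^2 - (1167/2)x - 455/2
D Δ Δ f = -240x^3 - 900x^2 - 1200x - 1167/2
Δ D Δ Δ f = -720x^2 - 2520x - 2340
∇ D Δ Δ f = -720x^2 - 1080x - 540
(Δ + ∇) D Δ Δ f = -1440x^2 - 3600x - 2880
E_{-4} ((Δ + ∇) D Δ) Δ f = -1440x^2 + 7920x - 11520
D E_{-4} ((Δ + ∇) D Δ) Δ f = -2880x + 7920
D D E_{-4} ((Δ + ∇) D Δ) Δ f = -2880


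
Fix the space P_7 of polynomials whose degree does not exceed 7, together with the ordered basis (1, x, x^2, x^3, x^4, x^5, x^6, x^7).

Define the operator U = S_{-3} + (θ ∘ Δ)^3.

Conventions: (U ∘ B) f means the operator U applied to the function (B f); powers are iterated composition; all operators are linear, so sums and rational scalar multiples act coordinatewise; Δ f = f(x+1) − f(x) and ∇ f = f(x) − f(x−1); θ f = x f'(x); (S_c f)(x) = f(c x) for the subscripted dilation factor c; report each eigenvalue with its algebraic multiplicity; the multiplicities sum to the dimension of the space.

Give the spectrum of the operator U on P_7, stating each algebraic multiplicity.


λ = -2187 (multiplicity 1), λ = -243 (multiplicity 1), λ = -27 (multiplicity 1), λ = -3 (multiplicity 1), λ = 1 (multiplicity 1), λ = 9 (multiplicity 1), λ = 81 (multiplicity 1), λ = 729 (multiplicity 1)

image of 1: 1
image of x: -3x
image of x^2: 9x^2
image of x^3: -27x^3
image of x^4: 81x^4 + 144x
image of x^5: -243x^5 + 1440x^2 + 1560x
image of x^6: 729x^6 + 7200x^3 + 16920x^2 + 10620x
image of x^7: -2187x^7 + 25200x^4 + 93240x^3 + 124740x^2 + 58170x
the matrix is upper triangular; its diagonal is (1, -3, 9, -27, 81, -243, 729, -2187)
for a triangular matrix the eigenvalues are the diagonal entries, with algebraic multiplicity their repetition count


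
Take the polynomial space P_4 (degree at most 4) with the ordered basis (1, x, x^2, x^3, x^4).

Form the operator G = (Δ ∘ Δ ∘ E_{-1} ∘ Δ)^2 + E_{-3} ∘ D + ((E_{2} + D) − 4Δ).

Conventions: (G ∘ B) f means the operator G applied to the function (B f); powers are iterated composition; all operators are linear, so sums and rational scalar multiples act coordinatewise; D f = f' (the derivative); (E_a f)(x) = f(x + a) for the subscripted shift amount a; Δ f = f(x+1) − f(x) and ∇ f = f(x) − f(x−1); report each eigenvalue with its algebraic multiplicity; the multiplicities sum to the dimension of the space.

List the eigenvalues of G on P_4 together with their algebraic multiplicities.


λ = 1 (multiplicity 5)

image of 1: 1
image of x: x
image of x^2: x^2 - 6
image of x^3: x^3 - 18x + 31
image of x^4: x^4 - 36x^2 + 124x - 96
the matrix is upper triangular; its diagonal is (1, 1, 1, 1, 1)
for a triangular matrix the eigenvalues are the diagonal entries, with algebraic multiplicity their repetition count


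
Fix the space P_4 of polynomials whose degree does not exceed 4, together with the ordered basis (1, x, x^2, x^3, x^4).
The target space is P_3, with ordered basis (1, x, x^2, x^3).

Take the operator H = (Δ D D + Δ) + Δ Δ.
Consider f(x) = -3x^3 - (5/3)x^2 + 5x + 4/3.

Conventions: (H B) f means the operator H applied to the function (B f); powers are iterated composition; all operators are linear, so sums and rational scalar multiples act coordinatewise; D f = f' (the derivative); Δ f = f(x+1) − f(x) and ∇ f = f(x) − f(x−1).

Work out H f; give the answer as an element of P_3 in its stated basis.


the image equals g(x) = -9x^2 - (91/3)x - 39

D f = -9x^2 - (10/3)x + 5
D D f = -18x - 10/3
Δ D D f = -18
Δ f = -9x^2 - (37/3)x + 1/3
(Δ D D + Δ) f = -9x^2 - (37/3)x - 53/3
Δ f = -9x^2 - (37/3)x + 1/3
Δ Δ f = -18x - 64/3
((Δ D D + Δ) + Δ Δ) f = -9x^2 - (91/3)x - 39


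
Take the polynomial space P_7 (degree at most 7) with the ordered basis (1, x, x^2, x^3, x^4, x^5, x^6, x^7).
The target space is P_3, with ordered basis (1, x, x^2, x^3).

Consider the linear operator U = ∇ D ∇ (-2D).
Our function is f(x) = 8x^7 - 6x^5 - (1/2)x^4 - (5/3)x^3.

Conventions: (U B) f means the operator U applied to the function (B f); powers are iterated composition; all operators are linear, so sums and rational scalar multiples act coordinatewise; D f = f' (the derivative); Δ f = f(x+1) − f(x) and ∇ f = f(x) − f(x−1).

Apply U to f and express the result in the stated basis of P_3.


D f = 56x^6 - 30x^4 - 2x^3 - 5x^2
(-2D) f = -112x^6 + 60x^4 + 4x^3 + 10x^2
∇ (-2D) f = -672x^5 + 1680x^4 - 2000x^3 + 1332x^2 - 424x + 46
D ∇ (-2D) f = -3360x^4 + 6720x^3 - 6000x^2 + 2664x - 424
∇ D ∇ (-2D) f = -13440x^3 + 40320x^2 - 45600x + 18744

the image equals g(x) = -13440x^3 + 40320x^2 - 45600x + 18744


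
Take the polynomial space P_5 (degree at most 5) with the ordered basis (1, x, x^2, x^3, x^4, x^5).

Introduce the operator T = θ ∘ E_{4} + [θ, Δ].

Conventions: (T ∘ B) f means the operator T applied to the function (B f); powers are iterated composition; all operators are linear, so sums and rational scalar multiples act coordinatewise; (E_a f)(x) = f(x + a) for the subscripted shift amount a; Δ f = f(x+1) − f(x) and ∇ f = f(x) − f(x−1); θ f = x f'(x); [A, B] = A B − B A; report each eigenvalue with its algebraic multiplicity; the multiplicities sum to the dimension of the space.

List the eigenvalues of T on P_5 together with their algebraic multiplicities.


image of 1: 0
image of x: x - 1
image of x^2: 2x^2 + 6x - 2
image of x^3: 3x^3 + 21x^2 + 42x - 3
image of x^4: 4x^4 + 44x^3 + 180x^2 + 244x - 4
image of x^5: 5x^5 + 75x^4 + 460x^3 + 1250x^2 + 1260x - 5
the matrix is upper triangular; its diagonal is (0, 1, 2, 3, 4, 5)
for a triangular matrix the eigenvalues are the diagonal entries, with algebraic multiplicity their repetition count

λ = 0 (multiplicity 1), λ = 1 (multiplicity 1), λ = 2 (multiplicity 1), λ = 3 (multiplicity 1), λ = 4 (multiplicity 1), λ = 5 (multiplicity 1)


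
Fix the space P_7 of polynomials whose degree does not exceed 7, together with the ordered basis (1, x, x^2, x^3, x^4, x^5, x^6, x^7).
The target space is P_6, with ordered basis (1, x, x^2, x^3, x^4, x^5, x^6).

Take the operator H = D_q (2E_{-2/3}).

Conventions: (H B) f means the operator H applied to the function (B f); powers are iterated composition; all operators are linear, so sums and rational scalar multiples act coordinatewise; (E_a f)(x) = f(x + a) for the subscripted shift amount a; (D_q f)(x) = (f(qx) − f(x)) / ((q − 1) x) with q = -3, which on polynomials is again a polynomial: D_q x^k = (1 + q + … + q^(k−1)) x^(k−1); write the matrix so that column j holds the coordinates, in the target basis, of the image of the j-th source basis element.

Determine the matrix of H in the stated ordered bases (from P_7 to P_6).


the matrix is [[0, 2, -8/3, 8/3, -64/27, 160/81, -128/81, 896/729]; [0, 0, -4, 8, -32/3, 320/27, -320/27, 896/81]; [0, 0, 0, 14, -112/3, 560/9, -2240/27, 7840/81]; [0, 0, 0, 0, -40, 400/3, -800/3, 11200/27]; [0, 0, 0, 0, 0, 122, -488, 3416/3]; [0, 0, 0, 0, 0, 0, -364, 5096/3]; [0, 0, 0, 0, 0, 0, 0, 1094]] (rows listed top to bottom)

image of 1: 0
image of x: 2
image of x^2: -4x - 8/3
image of x^3: 14x^2 + 8x + 8/3
image of x^4: -40x^3 - (112/3)x^2 - (32/3)x - 64/27
image of x^5: 122x^4 + (400/3)x^3 + (560/9)x^2 + (320/27)x + 160/81
image of x^6: -364x^5 - 488x^4 - (800/3)x^3 - (2240/27)x^2 - (320/27)x - 128/81
image of x^7: 1094x^6 + (5096/3)x^5 + (3416/3)x^4 + (11200/27)x^3 + (7840/81)x^2 + (896/81)x + 896/729
each image's coordinates form column j of the matrix


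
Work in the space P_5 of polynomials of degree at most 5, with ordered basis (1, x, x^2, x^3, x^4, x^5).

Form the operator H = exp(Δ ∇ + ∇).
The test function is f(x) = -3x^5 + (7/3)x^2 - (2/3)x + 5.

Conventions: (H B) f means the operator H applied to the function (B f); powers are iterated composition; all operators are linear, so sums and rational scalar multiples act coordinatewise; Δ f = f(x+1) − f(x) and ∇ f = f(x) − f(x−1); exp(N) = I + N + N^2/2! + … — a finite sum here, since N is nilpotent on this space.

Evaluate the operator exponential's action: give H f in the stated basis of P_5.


the image equals g(x) = -3x^5 - 15x^4 - 60x^3 - (443/3)x^2 - 221x - 147

order-1 term: -15x^4 - 30x^3 - 30x^2 - (31/3)x - 4/3
order-2 term: -30x^3 - 90x^2 - 105x - 128/3
order-3 term: -30x^2 - 90x - 75
order-4 term: -15x - 30
order-5 term: -3
the series for exp(Δ ∇ + ∇) f terminates at order 5
exp(Δ ∇ + ∇) f = -3x^5 - 15x^4 - 60x^3 - (443/3)x^2 - 221x - 147


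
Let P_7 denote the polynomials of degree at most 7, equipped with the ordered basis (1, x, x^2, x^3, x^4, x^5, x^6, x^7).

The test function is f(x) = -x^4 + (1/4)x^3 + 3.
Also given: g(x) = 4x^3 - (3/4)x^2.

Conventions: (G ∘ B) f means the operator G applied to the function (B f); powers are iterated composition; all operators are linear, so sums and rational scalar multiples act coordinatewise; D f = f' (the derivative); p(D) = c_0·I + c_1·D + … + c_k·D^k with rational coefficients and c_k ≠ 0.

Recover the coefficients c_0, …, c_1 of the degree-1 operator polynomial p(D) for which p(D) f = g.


D^0 f = -x^4 + (1/4)x^3 + 3
D^1 f = -4x^3 + (3/4)x^2
matching coefficients of g against c_0 f + c_1 Df + … from the top degree down determines the c_i
solution: c_0 = 0, c_1 = -1

c_0 = 0, c_1 = -1


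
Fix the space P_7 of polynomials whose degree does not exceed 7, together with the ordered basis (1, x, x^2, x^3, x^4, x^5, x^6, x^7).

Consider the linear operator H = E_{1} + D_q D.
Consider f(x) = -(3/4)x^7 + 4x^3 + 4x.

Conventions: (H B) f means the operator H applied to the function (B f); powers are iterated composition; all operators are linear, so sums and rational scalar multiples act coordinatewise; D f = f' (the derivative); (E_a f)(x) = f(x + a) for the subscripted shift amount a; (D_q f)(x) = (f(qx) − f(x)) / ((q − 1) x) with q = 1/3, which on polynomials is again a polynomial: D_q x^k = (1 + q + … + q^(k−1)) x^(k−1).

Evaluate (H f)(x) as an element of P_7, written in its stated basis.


g(x) = -(3/4)x^7 - (21/4)x^6 - (7651/324)x^5 - (105/4)x^4 - (89/4)x^3 - (15/4)x^2 + (107/4)x + 29/4

E_{1} f = -(3/4)x^7 - (21/4)x^6 - (63/4)x^5 - (105/4)x^4 - (89/4)x^3 - (15/4)x^2 + (43/4)x + 29/4
D f = -(21/4)x^6 + 12x^2 + 4
D_q D f = -(637/81)x^5 + 16x
(E_{1} + D_q D) f = -(3/4)x^7 - (21/4)x^6 - (7651/324)x^5 - (105/4)x^4 - (89/4)x^3 - (15/4)x^2 + (107/4)x + 29/4


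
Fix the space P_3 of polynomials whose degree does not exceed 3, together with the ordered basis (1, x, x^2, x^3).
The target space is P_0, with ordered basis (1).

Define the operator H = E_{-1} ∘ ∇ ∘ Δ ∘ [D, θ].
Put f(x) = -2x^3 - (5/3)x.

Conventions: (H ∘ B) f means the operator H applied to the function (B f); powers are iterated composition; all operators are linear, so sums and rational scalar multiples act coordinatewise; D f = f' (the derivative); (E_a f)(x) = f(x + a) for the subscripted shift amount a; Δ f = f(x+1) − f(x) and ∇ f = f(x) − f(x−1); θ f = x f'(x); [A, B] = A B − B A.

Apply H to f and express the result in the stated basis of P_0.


the image equals g(x) = -12

θ f = -6x^3 - (5/3)x
D θ f = -18x^2 - 5/3
D f = -6x^2 - 5/3
θ D f = -12x^2
[D, θ] f = -6x^2 - 5/3
Δ [D, θ] f = -12x - 6
∇ Δ [D, θ] f = -12
E_{-1} ∇ Δ [D, θ] f = -12


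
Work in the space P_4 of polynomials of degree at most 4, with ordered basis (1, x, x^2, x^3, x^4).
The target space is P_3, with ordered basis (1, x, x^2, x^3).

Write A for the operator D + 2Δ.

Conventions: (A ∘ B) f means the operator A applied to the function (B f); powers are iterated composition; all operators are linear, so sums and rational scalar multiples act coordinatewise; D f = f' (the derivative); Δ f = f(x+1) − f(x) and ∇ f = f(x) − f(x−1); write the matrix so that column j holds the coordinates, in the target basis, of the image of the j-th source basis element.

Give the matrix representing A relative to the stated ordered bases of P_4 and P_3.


image of 1: 0
image of x: 3
image of x^2: 6x + 2
image of x^3: 9x^2 + 6x + 2
image of x^4: 12x^3 + 12x^2 + 8x + 2
each image's coordinates form column j of the matrix

the matrix is [[0, 3, 2, 2, 2]; [0, 0, 6, 6, 8]; [0, 0, 0, 9, 12]; [0, 0, 0, 0, 12]] (rows listed top to bottom)


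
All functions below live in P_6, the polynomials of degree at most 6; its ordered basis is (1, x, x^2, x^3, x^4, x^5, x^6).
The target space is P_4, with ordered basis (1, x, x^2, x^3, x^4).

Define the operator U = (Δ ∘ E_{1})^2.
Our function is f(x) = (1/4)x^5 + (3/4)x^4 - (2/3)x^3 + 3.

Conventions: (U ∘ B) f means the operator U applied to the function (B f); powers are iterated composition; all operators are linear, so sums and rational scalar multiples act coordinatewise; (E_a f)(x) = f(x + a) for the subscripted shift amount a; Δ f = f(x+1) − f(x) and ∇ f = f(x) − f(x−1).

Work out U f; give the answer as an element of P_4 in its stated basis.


E_{1} f = (1/4)x^5 + 2x^4 + (29/6)x^3 + 5x^2 + (9/4)x + 10/3
Δ E_{1} f = (5/4)x^4 + (21/2)x^3 + 29x^2 + (135/4)x + 43/3
E_{1} (Δ ∘ E_{1}) f = (5/4)x^4 + (31/2)x^3 + 68x^2 + (513/4)x + 533/6
Δ E_{1} (Δ ∘ E_{1}) f = 5x^3 + 54x^2 + (375/2)x + 213

the result is g(x) = 5x^3 + 54x^2 + (375/2)x + 213


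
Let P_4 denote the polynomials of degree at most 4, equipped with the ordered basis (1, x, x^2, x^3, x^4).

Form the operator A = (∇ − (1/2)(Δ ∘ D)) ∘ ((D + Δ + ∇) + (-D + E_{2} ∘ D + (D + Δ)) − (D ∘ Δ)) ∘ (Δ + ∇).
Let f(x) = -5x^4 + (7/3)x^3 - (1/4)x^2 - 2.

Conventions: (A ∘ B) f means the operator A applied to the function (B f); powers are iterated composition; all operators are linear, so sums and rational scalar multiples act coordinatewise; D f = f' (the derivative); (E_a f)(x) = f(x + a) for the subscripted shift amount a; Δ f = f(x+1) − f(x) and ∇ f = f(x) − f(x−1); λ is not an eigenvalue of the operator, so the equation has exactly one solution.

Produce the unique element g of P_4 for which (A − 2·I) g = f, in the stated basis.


write g with unknown coordinates in the stated basis and equate coefficients in (A − 2·I) g = f
solving from the highest basis element down gives g = (5/2)x^4 - (7/6)x^3 + (1/8)x^2 + 300x - 244
check: A g = 600x - 490
so A g − 2·g = -5x^4 + (7/3)x^3 - (1/4)x^2 - 2 = f ✓

the image equals g(x) = (5/2)x^4 - (7/6)x^3 + (1/8)x^2 + 300x - 244


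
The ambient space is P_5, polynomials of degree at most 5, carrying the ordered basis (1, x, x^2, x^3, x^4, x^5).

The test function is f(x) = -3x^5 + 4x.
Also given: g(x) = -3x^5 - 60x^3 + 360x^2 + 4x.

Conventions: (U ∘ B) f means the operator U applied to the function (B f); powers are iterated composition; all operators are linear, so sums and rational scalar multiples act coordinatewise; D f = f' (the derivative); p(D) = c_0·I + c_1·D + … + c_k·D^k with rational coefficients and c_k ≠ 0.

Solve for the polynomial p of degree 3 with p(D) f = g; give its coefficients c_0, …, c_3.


D^0 f = -3x^5 + 4x
D^1 f = -15x^4 + 4
D^2 f = -60x^3
D^3 f = -180x^2
matching coefficients of g against c_0 f + c_1 Df + … from the top degree down determines the c_i
solution: c_0 = 1, c_1 = 0, c_2 = 1, c_3 = -2

p(D) = I + D^2 − 2·D^3, i.e. c_0 = 1, c_1 = 0, c_2 = 1, c_3 = -2


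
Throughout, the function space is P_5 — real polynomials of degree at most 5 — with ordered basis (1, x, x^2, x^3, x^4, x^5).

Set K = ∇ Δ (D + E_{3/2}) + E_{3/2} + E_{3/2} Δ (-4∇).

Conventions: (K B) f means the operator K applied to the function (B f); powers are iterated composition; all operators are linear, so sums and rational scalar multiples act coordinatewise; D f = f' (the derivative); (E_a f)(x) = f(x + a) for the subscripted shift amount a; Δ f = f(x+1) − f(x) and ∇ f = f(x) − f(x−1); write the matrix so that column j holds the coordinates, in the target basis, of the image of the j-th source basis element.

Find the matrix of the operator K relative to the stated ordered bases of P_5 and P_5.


image of 1: 1
image of x: x + 3/2
image of x^2: x^2 + 3x - 15/4
image of x^3: x^3 + (9/2)x^2 - (45/4)x - 141/8
image of x^4: x^4 + 6x^3 - (45/2)x^2 - (141/2)x - 1311/16
image of x^5: x^5 + (15/2)x^4 - (75/2)x^3 - (705/4)x^2 - (6555/16)x - 7357/32
each image's coordinates form column j of the matrix

the matrix is [[1, 3/2, -15/4, -141/8, -1311/16, -7357/32]; [0, 1, 3, -45/4, -141/2, -6555/16]; [0, 0, 1, 9/2, -45/2, -705/4]; [0, 0, 0, 1, 6, -75/2]; [0, 0, 0, 0, 1, 15/2]; [0, 0, 0, 0, 0, 1]] (rows listed top to bottom)


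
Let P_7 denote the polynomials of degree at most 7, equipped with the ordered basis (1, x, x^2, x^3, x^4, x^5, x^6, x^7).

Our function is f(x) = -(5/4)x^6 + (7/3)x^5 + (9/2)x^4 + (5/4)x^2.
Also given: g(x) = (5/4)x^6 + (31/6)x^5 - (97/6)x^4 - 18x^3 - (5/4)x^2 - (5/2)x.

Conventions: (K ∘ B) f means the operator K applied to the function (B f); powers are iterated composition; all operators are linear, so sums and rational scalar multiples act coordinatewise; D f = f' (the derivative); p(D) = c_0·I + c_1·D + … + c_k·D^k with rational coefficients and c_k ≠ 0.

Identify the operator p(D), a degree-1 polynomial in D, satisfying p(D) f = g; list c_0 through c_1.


c_0 = -1, c_1 = -1

D^0 f = -(5/4)x^6 + (7/3)x^5 + (9/2)x^4 + (5/4)x^2
D^1 f = -(15/2)x^5 + (35/3)x^4 + 18x^3 + (5/2)x
matching coefficients of g against c_0 f + c_1 Df + … from the top degree down determines the c_i
solution: c_0 = -1, c_1 = -1


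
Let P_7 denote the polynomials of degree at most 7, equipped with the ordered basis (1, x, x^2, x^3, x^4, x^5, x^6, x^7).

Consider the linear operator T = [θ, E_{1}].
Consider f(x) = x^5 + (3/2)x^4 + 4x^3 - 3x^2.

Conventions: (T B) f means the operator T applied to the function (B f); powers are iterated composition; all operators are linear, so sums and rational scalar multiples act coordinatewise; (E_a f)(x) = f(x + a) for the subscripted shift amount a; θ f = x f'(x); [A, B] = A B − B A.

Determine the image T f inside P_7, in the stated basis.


the result is g(x) = -5x^4 - 26x^3 - 60x^2 - 56x - 17

E_{1} f = x^5 + (13/2)x^4 + 20x^3 + 28x^2 + 17x + 7/2
θ E_{1} f = 5x^5 + 26x^4 + 60x^3 + 56x^2 + 17x
θ f = 5x^5 + 6x^4 + 12x^3 - 6x^2
E_{1} θ f = 5x^5 + 31x^4 + 86x^3 + 116x^2 + 73x + 17
[θ, E_{1}] f = -5x^4 - 26x^3 - 60x^2 - 56x - 17


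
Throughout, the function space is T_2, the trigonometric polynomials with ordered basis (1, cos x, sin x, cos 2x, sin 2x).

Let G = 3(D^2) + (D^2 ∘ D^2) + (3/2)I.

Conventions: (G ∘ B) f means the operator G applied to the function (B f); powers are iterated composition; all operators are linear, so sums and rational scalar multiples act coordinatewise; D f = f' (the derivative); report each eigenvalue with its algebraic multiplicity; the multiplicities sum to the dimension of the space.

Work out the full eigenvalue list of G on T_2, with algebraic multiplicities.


image of 1: 3/2
image of cos x: -(1/2)cos x
image of sin x: -(1/2)sin x
image of cos 2x: (11/2)cos 2x
image of sin 2x: (11/2)sin 2x
the matrix is diagonal; its diagonal is (3/2, -1/2, -1/2, 11/2, 11/2)
for a triangular matrix the eigenvalues are the diagonal entries, with algebraic multiplicity their repetition count

λ = -1/2 (multiplicity 2), λ = 3/2 (multiplicity 1), λ = 11/2 (multiplicity 2)
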